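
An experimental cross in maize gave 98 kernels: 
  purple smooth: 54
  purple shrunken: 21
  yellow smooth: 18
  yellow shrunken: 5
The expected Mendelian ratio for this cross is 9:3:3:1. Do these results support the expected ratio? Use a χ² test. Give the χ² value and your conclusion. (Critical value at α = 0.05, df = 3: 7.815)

The 9:3:3:1 ratio has 16 parts, so with N = 98 the expected counts are:
  purple smooth: 98 × 9/16 = 55.125
  purple shrunken: 98 × 3/16 = 18.375
  yellow smooth: 98 × 3/16 = 18.375
  yellow shrunken: 98 × 1/16 = 6.125
χ² = Σ (O − E)² / E
  purple smooth: (54 − 55.125)² / 55.125 = 0.0230
  purple shrunken: (21 − 18.375)² / 18.375 = 0.3750
  yellow smooth: (18 − 18.375)² / 18.375 = 0.0077
  yellow shrunken: (5 − 6.125)² / 6.125 = 0.2066
χ² = 0.0230 + 0.3750 + 0.0077 + 0.2066 = 0.6123 ≈ 0.612
Degrees of freedom = 4 − 1 = 3; critical value at α = 0.05 is 7.815.
Since 0.612 < 7.815, we fail to reject the null hypothesis — the data are consistent with the 9:3:3:1 ratio.

0.612; consistent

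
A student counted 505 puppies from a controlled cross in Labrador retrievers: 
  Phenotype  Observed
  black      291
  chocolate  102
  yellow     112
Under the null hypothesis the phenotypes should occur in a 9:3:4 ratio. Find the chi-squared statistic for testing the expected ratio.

Under the 9:3:4 hypothesis (Σ ratio = 16, N = 505):
  black: 505 × 9/16 = 284.0625
  chocolate: 505 × 3/16 = 94.6875
  yellow: 505 × 4/16 = 126.25
χ² = Σ (O − E)² / E
  black: (291 − 284.0625)² / 284.0625 = 0.1694
  chocolate: (102 − 94.6875)² / 94.6875 = 0.5647
  yellow: (112 − 126.25)² / 126.25 = 1.6084
χ² = 0.1694 + 0.5647 + 1.6084 = 2.3425 ≈ 2.343

2.343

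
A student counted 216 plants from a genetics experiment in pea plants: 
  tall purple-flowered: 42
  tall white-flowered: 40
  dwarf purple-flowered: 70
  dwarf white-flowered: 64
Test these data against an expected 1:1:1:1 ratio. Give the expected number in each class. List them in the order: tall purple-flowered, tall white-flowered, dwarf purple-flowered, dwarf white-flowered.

The 1:1:1:1 ratio has 4 parts, so with N = 216 the expected counts are:
  tall purple-flowered: 216 × 1/4 = 54
  tall white-flowered: 216 × 1/4 = 54
  dwarf purple-flowered: 216 × 1/4 = 54
  dwarf white-flowered: 216 × 1/4 = 54

54, 54, 54, 54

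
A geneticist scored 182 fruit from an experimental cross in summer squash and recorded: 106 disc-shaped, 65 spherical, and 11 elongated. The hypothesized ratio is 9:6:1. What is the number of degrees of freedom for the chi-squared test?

2

A goodness-of-fit test with 3 phenotype classes has df = 3 − 1 = 2.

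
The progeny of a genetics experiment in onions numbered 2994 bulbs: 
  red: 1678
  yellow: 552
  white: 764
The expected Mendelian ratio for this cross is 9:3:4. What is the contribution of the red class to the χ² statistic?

0.022

Total ratio parts = 16. Expected numbers out of 2994:
  red: 2994 × 9/16 = 1684.125
  yellow: 2994 × 3/16 = 561.375
  white: 2994 × 4/16 = 748.5
Contribution of red: (1678 − 1684.125)² / 1684.125 = 0.0223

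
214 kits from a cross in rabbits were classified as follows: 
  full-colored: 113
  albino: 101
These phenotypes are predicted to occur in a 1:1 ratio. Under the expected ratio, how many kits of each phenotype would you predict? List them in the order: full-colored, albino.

107, 107

Under the 1:1 hypothesis (Σ ratio = 2, N = 214):
  full-colored: 214 × 1/2 = 107
  albino: 214 × 1/2 = 107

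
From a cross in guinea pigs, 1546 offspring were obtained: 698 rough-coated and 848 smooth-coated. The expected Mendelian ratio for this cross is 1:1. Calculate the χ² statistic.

Total ratio parts = 2. Expected numbers out of 1546:
  rough-coated: 1546 × 1/2 = 773
  smooth-coated: 1546 × 1/2 = 773
χ² = Σ (O − E)² / E
  rough-coated: (698 − 773)² / 773 = 7.2768
  smooth-coated: (848 − 773)² / 773 = 7.2768
χ² = 7.2768 + 7.2768 = 14.5536 ≈ 14.554

14.554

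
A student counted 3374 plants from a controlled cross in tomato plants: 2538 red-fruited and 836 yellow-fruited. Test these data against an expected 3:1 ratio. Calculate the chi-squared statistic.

The 3:1 ratio has 4 parts, so with N = 3374 the expected counts are:
  red-fruited: 3374 × 3/4 = 2530.5
  yellow-fruited: 3374 × 1/4 = 843.5
χ² = Σ (O − E)² / E
  red-fruited: (2538 − 2530.5)² / 2530.5 = 0.0222
  yellow-fruited: (836 − 843.5)² / 843.5 = 0.0667
χ² = 0.0222 + 0.0667 = 0.0889 ≈ 0.089

0.089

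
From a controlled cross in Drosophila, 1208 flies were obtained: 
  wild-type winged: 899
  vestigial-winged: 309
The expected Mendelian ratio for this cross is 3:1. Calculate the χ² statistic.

0.216

The 3:1 ratio has 4 parts, so with N = 1208 the expected counts are:
  wild-type winged: 1208 × 3/4 = 906
  vestigial-winged: 1208 × 1/4 = 302
χ² = Σ (O − E)² / E
  wild-type winged: (899 − 906)² / 906 = 0.0541
  vestigial-winged: (309 − 302)² / 302 = 0.1623
χ² = 0.0541 + 0.1623 = 0.2164 ≈ 0.216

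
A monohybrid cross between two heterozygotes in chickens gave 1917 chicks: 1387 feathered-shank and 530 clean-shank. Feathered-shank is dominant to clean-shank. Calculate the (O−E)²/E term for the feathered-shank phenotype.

1.791

For a monohybrid cross between heterozygotes with complete dominance, the expected phenotypic ratio is 3:1.
The 3:1 ratio has 4 parts, so with N = 1917 the expected counts are:
  feathered-shank: 1917 × 3/4 = 1437.75
  clean-shank: 1917 × 1/4 = 479.25
Contribution of feathered-shank: (1387 − 1437.75)² / 1437.75 = 1.7914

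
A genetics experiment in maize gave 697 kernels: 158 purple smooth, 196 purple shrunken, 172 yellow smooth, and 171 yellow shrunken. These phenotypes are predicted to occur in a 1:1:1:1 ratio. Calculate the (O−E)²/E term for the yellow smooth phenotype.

Expected counts for N = 697 under a 1:1:1:1 ratio (total parts = 4):
  purple smooth: 697 × 1/4 = 174.25
  purple shrunken: 697 × 1/4 = 174.25
  yellow smooth: 697 × 1/4 = 174.25
  yellow shrunken: 697 × 1/4 = 174.25
Contribution of yellow smooth: (172 − 174.25)² / 174.25 = 0.0291

0.029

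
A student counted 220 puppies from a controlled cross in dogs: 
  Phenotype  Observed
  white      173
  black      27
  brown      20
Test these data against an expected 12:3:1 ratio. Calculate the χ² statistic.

Total ratio parts = 16. Expected numbers out of 220:
  white: 220 × 12/16 = 165
  black: 220 × 3/16 = 41.25
  brown: 220 × 1/16 = 13.75
χ² = Σ (O − E)² / E
  white: (173 − 165)² / 165 = 0.3879
  black: (27 − 41.25)² / 41.25 = 4.9227
  brown: (20 − 13.75)² / 13.75 = 2.8409
χ² = 0.3879 + 4.9227 + 2.8409 = 8.1515 ≈ 8.152

8.152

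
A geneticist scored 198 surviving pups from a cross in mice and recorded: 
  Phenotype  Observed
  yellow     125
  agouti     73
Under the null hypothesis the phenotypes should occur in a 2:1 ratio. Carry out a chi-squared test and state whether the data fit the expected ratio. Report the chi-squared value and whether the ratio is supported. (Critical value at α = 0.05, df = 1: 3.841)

Total ratio parts = 3. Expected numbers out of 198:
  yellow: 198 × 2/3 = 132
  agouti: 198 × 1/3 = 66
χ² = Σ (O − E)² / E
  yellow: (125 − 132)² / 132 = 0.3712
  agouti: (73 − 66)² / 66 = 0.7424
χ² = 0.3712 + 0.7424 = 1.1136 ≈ 1.114
Degrees of freedom = 2 − 1 = 1; critical value at α = 0.05 is 3.841.
Since 1.114 < 3.841, we fail to reject the null hypothesis — the data are consistent with the 2:1 ratio.

1.114; consistent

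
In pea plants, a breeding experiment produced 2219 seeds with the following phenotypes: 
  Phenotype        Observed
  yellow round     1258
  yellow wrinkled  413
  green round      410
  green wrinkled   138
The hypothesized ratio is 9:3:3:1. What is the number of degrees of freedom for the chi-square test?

A goodness-of-fit test with 4 phenotype classes has df = 4 − 1 = 3.

3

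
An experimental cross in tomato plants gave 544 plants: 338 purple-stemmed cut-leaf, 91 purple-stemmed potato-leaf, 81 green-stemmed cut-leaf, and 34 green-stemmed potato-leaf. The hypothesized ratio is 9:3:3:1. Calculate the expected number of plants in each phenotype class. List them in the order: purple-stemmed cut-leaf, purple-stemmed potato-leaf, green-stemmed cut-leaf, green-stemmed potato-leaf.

Total ratio parts = 16. Expected numbers out of 544:
  purple-stemmed cut-leaf: 544 × 9/16 = 306
  purple-stemmed potato-leaf: 544 × 3/16 = 102
  green-stemmed cut-leaf: 544 × 3/16 = 102
  green-stemmed potato-leaf: 544 × 1/16 = 34

306, 102, 102, 34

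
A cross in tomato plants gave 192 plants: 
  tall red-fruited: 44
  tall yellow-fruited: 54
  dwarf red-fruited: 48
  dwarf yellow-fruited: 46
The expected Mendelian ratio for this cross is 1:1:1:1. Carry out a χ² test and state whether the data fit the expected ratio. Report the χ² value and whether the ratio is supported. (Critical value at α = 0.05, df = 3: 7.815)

Total ratio parts = 4. Expected numbers out of 192:
  tall red-fruited: 192 × 1/4 = 48
  tall yellow-fruited: 192 × 1/4 = 48
  dwarf red-fruited: 192 × 1/4 = 48
  dwarf yellow-fruited: 192 × 1/4 = 48
χ² = Σ (O − E)² / E
  tall red-fruited: (44 − 48)² / 48 = 0.3333
  tall yellow-fruited: (54 − 48)² / 48 = 0.7500
  dwarf red-fruited: (48 − 48)² / 48 = 0.0000
  dwarf yellow-fruited: (46 − 48)² / 48 = 0.0833
χ² = 0.3333 + 0.7500 + 0.0000 + 0.0833 = 1.1666 ≈ 1.167
Degrees of freedom = 4 − 1 = 3; critical value at α = 0.05 is 7.815.
Since 1.167 < 7.815, we fail to reject the null hypothesis — the data are consistent with the 1:1:1:1 ratio.

1.167; consistent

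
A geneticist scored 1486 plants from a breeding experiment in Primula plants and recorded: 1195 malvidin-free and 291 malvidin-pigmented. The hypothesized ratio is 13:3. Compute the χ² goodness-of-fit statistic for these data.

Under the 13:3 hypothesis (Σ ratio = 16, N = 1486):
  malvidin-free: 1486 × 13/16 = 1207.375
  malvidin-pigmented: 1486 × 3/16 = 278.625
χ² = Σ (O − E)² / E
  malvidin-free: (1195 − 1207.375)² / 1207.375 = 0.1268
  malvidin-pigmented: (291 − 278.625)² / 278.625 = 0.5496
χ² = 0.1268 + 0.5496 = 0.6764 ≈ 0.676

0.676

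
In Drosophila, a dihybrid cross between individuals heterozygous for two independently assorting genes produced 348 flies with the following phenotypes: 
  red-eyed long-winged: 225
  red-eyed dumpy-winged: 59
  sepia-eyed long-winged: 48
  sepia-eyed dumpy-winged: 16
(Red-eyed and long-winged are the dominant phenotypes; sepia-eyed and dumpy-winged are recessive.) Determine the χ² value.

A dihybrid F₂ with independent assortment and complete dominance at both loci gives a 9:3:3:1 phenotypic ratio.
The 9:3:3:1 ratio has 16 parts, so with N = 348 the expected counts are:
  red-eyed long-winged: 348 × 9/16 = 195.75
  red-eyed dumpy-winged: 348 × 3/16 = 65.25
  sepia-eyed long-winged: 348 × 3/16 = 65.25
  sepia-eyed dumpy-winged: 348 × 1/16 = 21.75
χ² = Σ (O − E)² / E
  red-eyed long-winged: (225 − 195.75)² / 195.75 = 4.3707
  red-eyed dumpy-winged: (59 − 65.25)² / 65.25 = 0.5987
  sepia-eyed long-winged: (48 − 65.25)² / 65.25 = 4.5603
  sepia-eyed dumpy-winged: (16 − 21.75)² / 21.75 = 1.5201
χ² = 4.3707 + 0.5987 + 4.5603 + 1.5201 = 11.0498 ≈ 11.050

11.050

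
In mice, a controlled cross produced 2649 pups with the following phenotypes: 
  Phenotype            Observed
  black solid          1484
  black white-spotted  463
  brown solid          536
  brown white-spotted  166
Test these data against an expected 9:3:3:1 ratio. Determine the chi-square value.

The 9:3:3:1 ratio has 16 parts, so with N = 2649 the expected counts are:
  black solid: 2649 × 9/16 = 1490.0625
  black white-spotted: 2649 × 3/16 = 496.6875
  brown solid: 2649 × 3/16 = 496.6875
  brown white-spotted: 2649 × 1/16 = 165.5625
χ² = Σ (O − E)² / E
  black solid: (1484 − 1490.0625)² / 1490.0625 = 0.0247
  black white-spotted: (463 − 496.6875)² / 496.6875 = 2.2848
  brown solid: (536 − 496.6875)² / 496.6875 = 3.1116
  brown white-spotted: (166 − 165.5625)² / 165.5625 = 0.0012
χ² = 0.0247 + 2.2848 + 3.1116 + 0.0012 = 5.4223 ≈ 5.422

5.422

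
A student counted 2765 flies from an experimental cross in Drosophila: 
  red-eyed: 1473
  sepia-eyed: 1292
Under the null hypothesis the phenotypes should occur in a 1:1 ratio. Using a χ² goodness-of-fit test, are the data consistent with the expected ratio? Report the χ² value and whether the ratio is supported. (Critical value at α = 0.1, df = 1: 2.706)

11.848; not consistent

Total ratio parts = 2. Expected numbers out of 2765:
  red-eyed: 2765 × 1/2 = 1382.5
  sepia-eyed: 2765 × 1/2 = 1382.5
χ² = Σ (O − E)² / E
  red-eyed: (1473 − 1382.5)² / 1382.5 = 5.9242
  sepia-eyed: (1292 − 1382.5)² / 1382.5 = 5.9242
χ² = 5.9242 + 5.9242 = 11.8484 ≈ 11.848
Degrees of freedom = 2 − 1 = 1; critical value at α = 0.1 is 2.706.
Since 11.848 > 2.706, we reject the null hypothesis — the data do not fit the 1:1 ratio.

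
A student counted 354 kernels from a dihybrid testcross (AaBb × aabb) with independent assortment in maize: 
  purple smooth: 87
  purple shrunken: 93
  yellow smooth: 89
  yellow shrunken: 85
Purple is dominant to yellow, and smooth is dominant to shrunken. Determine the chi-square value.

A dihybrid testcross with independent assortment gives a 1:1:1:1 ratio.
Total ratio parts = 4. Expected numbers out of 354:
  purple smooth: 354 × 1/4 = 88.5
  purple shrunken: 354 × 1/4 = 88.5
  yellow smooth: 354 × 1/4 = 88.5
  yellow shrunken: 354 × 1/4 = 88.5
χ² = Σ (O − E)² / E
  purple smooth: (87 − 88.5)² / 88.5 = 0.0254
  purple shrunken: (93 − 88.5)² / 88.5 = 0.2288
  yellow smooth: (89 − 88.5)² / 88.5 = 0.0028
  yellow shrunken: (85 − 88.5)² / 88.5 = 0.1384
χ² = 0.0254 + 0.2288 + 0.0028 + 0.1384 = 0.3954 ≈ 0.395

0.395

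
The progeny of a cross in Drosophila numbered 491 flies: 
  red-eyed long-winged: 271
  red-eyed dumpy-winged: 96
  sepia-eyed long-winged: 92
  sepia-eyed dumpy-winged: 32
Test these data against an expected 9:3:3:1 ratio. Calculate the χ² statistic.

Expected counts for N = 491 under a 9:3:3:1 ratio (total parts = 16):
  red-eyed long-winged: 491 × 9/16 = 276.1875
  red-eyed dumpy-winged: 491 × 3/16 = 92.0625
  sepia-eyed long-winged: 491 × 3/16 = 92.0625
  sepia-eyed dumpy-winged: 491 × 1/16 = 30.6875
χ² = Σ (O − E)² / E
  red-eyed long-winged: (271 − 276.1875)² / 276.1875 = 0.0974
  red-eyed dumpy-winged: (96 − 92.0625)² / 92.0625 = 0.1684
  sepia-eyed long-winged: (92 − 92.0625)² / 92.0625 = 0.0000
  sepia-eyed dumpy-winged: (32 − 30.6875)² / 30.6875 = 0.0561
χ² = 0.0974 + 0.1684 + 0.0000 + 0.0561 = 0.3219 ≈ 0.322

0.322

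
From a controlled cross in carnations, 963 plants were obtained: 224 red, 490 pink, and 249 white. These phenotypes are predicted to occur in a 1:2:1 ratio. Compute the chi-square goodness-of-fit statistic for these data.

Under the 1:2:1 hypothesis (Σ ratio = 4, N = 963):
  red: 963 × 1/4 = 240.75
  pink: 963 × 2/4 = 481.5
  white: 963 × 1/4 = 240.75
χ² = Σ (O − E)² / E
  red: (224 − 240.75)² / 240.75 = 1.1654
  pink: (490 − 481.5)² / 481.5 = 0.1501
  white: (249 − 240.75)² / 240.75 = 0.2827
χ² = 1.1654 + 0.1501 + 0.2827 = 1.5982 ≈ 1.598

1.598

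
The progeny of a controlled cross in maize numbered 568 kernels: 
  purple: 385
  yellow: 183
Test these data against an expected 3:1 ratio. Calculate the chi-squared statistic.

The 3:1 ratio has 4 parts, so with N = 568 the expected counts are:
  purple: 568 × 3/4 = 426
  yellow: 568 × 1/4 = 142
χ² = Σ (O − E)² / E
  purple: (385 − 426)² / 426 = 3.9460
  yellow: (183 − 142)² / 142 = 11.8380
χ² = 3.9460 + 11.8380 = 15.784

15.784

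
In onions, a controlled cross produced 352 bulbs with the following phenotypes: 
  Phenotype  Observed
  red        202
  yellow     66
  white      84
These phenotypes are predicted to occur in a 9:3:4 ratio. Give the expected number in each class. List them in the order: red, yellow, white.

Total ratio parts = 16. Expected numbers out of 352:
  red: 352 × 9/16 = 198
  yellow: 352 × 3/16 = 66
  white: 352 × 4/16 = 88

198, 66, 88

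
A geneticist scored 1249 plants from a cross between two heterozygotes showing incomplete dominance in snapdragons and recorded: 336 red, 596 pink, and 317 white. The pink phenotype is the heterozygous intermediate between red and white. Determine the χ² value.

With incomplete dominance, a heterozygote × heterozygote cross gives a 1:2:1 phenotypic ratio.
Expected counts for N = 1249 under a 1:2:1 ratio (total parts = 4):
  red: 1249 × 1/4 = 312.25
  pink: 1249 × 2/4 = 624.5
  white: 1249 × 1/4 = 312.25
χ² = Σ (O − E)² / E
  red: (336 − 312.25)² / 312.25 = 1.8064
  pink: (596 − 624.5)² / 624.5 = 1.3006
  white: (317 − 312.25)² / 312.25 = 0.0723
χ² = 1.8064 + 1.3006 + 0.0723 = 3.1793 ≈ 3.179

3.179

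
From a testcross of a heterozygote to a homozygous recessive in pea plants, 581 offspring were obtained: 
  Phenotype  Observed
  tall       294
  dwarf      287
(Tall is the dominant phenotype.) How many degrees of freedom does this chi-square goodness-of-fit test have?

1

A testcross of a heterozygote (Aa × aa) gives a 1:1 phenotypic ratio.
A goodness-of-fit test with 2 phenotype classes has df = 2 − 1 = 1.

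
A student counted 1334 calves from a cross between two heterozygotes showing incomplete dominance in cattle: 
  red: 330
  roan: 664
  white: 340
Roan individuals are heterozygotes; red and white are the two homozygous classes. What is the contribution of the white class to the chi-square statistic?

With incomplete dominance, a heterozygote × heterozygote cross gives a 1:2:1 phenotypic ratio.
The 1:2:1 ratio has 4 parts, so with N = 1334 the expected counts are:
  red: 1334 × 1/4 = 333.5
  roan: 1334 × 2/4 = 667
  white: 1334 × 1/4 = 333.5
Contribution of white: (340 − 333.5)² / 333.5 = 0.1267

0.127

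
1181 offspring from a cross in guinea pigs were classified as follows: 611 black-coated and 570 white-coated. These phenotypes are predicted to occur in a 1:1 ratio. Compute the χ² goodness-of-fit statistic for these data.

Expected counts for N = 1181 under a 1:1 ratio (total parts = 2):
  black-coated: 1181 × 1/2 = 590.5
  white-coated: 1181 × 1/2 = 590.5
χ² = Σ (O − E)² / E
  black-coated: (611 − 590.5)² / 590.5 = 0.7117
  white-coated: (570 − 590.5)² / 590.5 = 0.7117
χ² = 0.7117 + 0.7117 = 1.4234 ≈ 1.423

1.423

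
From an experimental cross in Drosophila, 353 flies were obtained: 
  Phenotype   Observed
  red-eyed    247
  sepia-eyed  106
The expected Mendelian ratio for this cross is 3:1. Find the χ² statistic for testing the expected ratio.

4.760

Total ratio parts = 4. Expected numbers out of 353:
  red-eyed: 353 × 3/4 = 264.75
  sepia-eyed: 353 × 1/4 = 88.25
χ² = Σ (O − E)² / E
  red-eyed: (247 − 264.75)² / 264.75 = 1.1900
  sepia-eyed: (106 − 88.25)² / 88.25 = 3.5701
χ² = 1.1900 + 3.5701 = 4.7601 ≈ 4.760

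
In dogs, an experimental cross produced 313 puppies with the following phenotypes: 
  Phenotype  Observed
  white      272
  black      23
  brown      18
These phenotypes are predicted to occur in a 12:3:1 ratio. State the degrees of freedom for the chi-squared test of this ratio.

2

A goodness-of-fit test with 3 phenotype classes has df = 3 − 1 = 2.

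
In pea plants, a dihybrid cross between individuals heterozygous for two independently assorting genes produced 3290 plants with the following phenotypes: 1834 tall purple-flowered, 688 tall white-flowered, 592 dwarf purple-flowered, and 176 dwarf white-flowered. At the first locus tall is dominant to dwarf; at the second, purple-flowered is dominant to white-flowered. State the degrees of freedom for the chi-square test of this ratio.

3

A dihybrid F₂ with independent assortment and complete dominance at both loci gives a 9:3:3:1 phenotypic ratio.
A goodness-of-fit test with 4 phenotype classes has df = 4 − 1 = 3.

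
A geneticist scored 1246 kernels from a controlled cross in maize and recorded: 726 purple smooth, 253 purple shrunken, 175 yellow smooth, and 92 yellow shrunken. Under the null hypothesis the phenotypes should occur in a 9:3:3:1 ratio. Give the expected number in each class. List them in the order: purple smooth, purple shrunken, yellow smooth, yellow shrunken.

Under the 9:3:3:1 hypothesis (Σ ratio = 16, N = 1246):
  purple smooth: 1246 × 9/16 = 700.875
  purple shrunken: 1246 × 3/16 = 233.625
  yellow smooth: 1246 × 3/16 = 233.625
  yellow shrunken: 1246 × 1/16 = 77.875

700.875, 233.625, 233.625, 77.875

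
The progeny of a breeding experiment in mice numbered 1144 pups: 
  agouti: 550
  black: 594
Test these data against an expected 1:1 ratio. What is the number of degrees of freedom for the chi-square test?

A goodness-of-fit test with 2 phenotype classes has df = 2 − 1 = 1.

1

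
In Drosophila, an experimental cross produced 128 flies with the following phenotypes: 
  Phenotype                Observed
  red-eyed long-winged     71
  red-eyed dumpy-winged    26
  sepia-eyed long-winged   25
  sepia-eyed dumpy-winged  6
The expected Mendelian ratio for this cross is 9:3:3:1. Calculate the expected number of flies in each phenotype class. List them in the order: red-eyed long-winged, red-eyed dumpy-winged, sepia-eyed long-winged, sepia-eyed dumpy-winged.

Under the 9:3:3:1 hypothesis (Σ ratio = 16, N = 128):
  red-eyed long-winged: 128 × 9/16 = 72
  red-eyed dumpy-winged: 128 × 3/16 = 24
  sepia-eyed long-winged: 128 × 3/16 = 24
  sepia-eyed dumpy-winged: 128 × 1/16 = 8

72, 24, 24, 8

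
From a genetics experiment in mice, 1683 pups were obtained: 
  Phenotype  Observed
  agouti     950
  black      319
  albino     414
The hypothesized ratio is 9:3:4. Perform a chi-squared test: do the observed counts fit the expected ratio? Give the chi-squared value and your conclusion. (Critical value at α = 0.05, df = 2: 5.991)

Expected counts for N = 1683 under a 9:3:4 ratio (total parts = 16):
  agouti: 1683 × 9/16 = 946.6875
  black: 1683 × 3/16 = 315.5625
  albino: 1683 × 4/16 = 420.75
χ² = Σ (O − E)² / E
  agouti: (950 − 946.6875)² / 946.6875 = 0.0116
  black: (319 − 315.5625)² / 315.5625 = 0.0374
  albino: (414 − 420.75)² / 420.75 = 0.1083
χ² = 0.0116 + 0.0374 + 0.1083 = 0.1573 ≈ 0.157
Degrees of freedom = 3 − 1 = 2; critical value at α = 0.05 is 5.991.
Since 0.157 < 5.991, we fail to reject the null hypothesis — the data are consistent with the 9:3:4 ratio.

0.157; consistent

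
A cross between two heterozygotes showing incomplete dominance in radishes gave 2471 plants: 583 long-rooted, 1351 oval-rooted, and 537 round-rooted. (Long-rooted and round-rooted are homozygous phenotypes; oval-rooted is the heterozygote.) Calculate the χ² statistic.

With incomplete dominance, a heterozygote × heterozygote cross gives a 1:2:1 phenotypic ratio.
Under the 1:2:1 hypothesis (Σ ratio = 4, N = 2471):
  long-rooted: 2471 × 1/4 = 617.75
  oval-rooted: 2471 × 2/4 = 1235.5
  round-rooted: 2471 × 1/4 = 617.75
χ² = Σ (O − E)² / E
  long-rooted: (583 − 617.75)² / 617.75 = 1.9548
  oval-rooted: (1351 − 1235.5)² / 1235.5 = 10.7975
  round-rooted: (537 − 617.75)² / 617.75 = 10.5553
χ² = 1.9548 + 10.7975 + 10.5553 = 23.3076 ≈ 23.308

23.308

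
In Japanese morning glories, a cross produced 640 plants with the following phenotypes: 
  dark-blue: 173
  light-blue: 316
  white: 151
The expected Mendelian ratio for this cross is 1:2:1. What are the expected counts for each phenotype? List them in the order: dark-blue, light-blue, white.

Under the 1:2:1 hypothesis (Σ ratio = 4, N = 640):
  dark-blue: 640 × 1/4 = 160
  light-blue: 640 × 2/4 = 320
  white: 640 × 1/4 = 160

160, 320, 160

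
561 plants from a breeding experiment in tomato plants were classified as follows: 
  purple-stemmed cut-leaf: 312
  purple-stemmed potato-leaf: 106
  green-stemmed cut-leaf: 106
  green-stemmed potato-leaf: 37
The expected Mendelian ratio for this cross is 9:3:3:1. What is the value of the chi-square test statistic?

0.160

Under the 9:3:3:1 hypothesis (Σ ratio = 16, N = 561):
  purple-stemmed cut-leaf: 561 × 9/16 = 315.5625
  purple-stemmed potato-leaf: 561 × 3/16 = 105.1875
  green-stemmed cut-leaf: 561 × 3/16 = 105.1875
  green-stemmed potato-leaf: 561 × 1/16 = 35.0625
χ² = Σ (O − E)² / E
  purple-stemmed cut-leaf: (312 − 315.5625)² / 315.5625 = 0.0402
  purple-stemmed potato-leaf: (106 − 105.1875)² / 105.1875 = 0.0063
  green-stemmed cut-leaf: (106 − 105.1875)² / 105.1875 = 0.0063
  green-stemmed potato-leaf: (37 − 35.0625)² / 35.0625 = 0.1071
χ² = 0.0402 + 0.0063 + 0.0063 + 0.1071 = 0.1599 ≈ 0.160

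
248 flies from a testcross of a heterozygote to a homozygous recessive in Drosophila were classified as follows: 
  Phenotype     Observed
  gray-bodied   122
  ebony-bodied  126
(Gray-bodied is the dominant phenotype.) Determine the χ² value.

A testcross of a heterozygote (Aa × aa) gives a 1:1 phenotypic ratio.
Total ratio parts = 2. Expected numbers out of 248:
  gray-bodied: 248 × 1/2 = 124
  ebony-bodied: 248 × 1/2 = 124
χ² = Σ (O − E)² / E
  gray-bodied: (122 − 124)² / 124 = 0.0323
  ebony-bodied: (126 − 124)² / 124 = 0.0323
χ² = 0.0323 + 0.0323 = 0.0646 ≈ 0.065

0.065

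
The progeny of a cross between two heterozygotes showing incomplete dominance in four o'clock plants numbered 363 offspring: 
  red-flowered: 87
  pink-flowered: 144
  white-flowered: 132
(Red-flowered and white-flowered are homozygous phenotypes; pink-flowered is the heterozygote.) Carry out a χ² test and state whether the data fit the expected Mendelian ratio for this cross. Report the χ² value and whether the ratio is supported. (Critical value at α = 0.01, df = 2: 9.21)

With incomplete dominance, a heterozygote × heterozygote cross gives a 1:2:1 phenotypic ratio.
Expected counts for N = 363 under a 1:2:1 ratio (total parts = 4):
  red-flowered: 363 × 1/4 = 90.75
  pink-flowered: 363 × 2/4 = 181.5
  white-flowered: 363 × 1/4 = 90.75
χ² = Σ (O − E)² / E
  red-flowered: (87 − 90.75)² / 90.75 = 0.1550
  pink-flowered: (144 − 181.5)² / 181.5 = 7.7479
  white-flowered: (132 − 90.75)² / 90.75 = 18.7500
χ² = 0.1550 + 7.7479 + 18.7500 = 26.6529 ≈ 26.653
Degrees of freedom = 3 − 1 = 2; critical value at α = 0.01 is 9.21.
Since 26.653 > 9.21, we reject the null hypothesis — the data do not fit the 1:2:1 ratio.

26.653; not consistent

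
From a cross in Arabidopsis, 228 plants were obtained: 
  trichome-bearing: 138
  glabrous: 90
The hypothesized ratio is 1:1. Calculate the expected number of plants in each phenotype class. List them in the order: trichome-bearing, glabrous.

Under the 1:1 hypothesis (Σ ratio = 2, N = 228):
  trichome-bearing: 228 × 1/2 = 114
  glabrous: 228 × 1/2 = 114

114, 114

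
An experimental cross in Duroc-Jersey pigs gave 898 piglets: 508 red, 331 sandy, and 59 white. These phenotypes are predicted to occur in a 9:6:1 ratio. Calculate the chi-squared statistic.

Under the 9:6:1 hypothesis (Σ ratio = 16, N = 898):
  red: 898 × 9/16 = 505.125
  sandy: 898 × 6/16 = 336.75
  white: 898 × 1/16 = 56.125
χ² = Σ (O − E)² / E
  red: (508 − 505.125)² / 505.125 = 0.0164
  sandy: (331 − 336.75)² / 336.75 = 0.0982
  white: (59 − 56.125)² / 56.125 = 0.1473
χ² = 0.0164 + 0.0982 + 0.1473 = 0.2619 ≈ 0.262

0.262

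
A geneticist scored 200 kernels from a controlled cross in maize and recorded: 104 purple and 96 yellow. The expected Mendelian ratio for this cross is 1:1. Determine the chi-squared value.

Expected counts for N = 200 under a 1:1 ratio (total parts = 2):
  purple: 200 × 1/2 = 100
  yellow: 200 × 1/2 = 100
χ² = Σ (O − E)² / E
  purple: (104 − 100)² / 100 = 0.1600
  yellow: (96 − 100)² / 100 = 0.1600
χ² = 0.1600 + 0.1600 = 0.320

0.320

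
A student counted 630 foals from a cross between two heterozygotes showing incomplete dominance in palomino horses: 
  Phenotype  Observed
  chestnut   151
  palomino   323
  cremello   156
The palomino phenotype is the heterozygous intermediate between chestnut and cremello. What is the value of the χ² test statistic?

With incomplete dominance, a heterozygote × heterozygote cross gives a 1:2:1 phenotypic ratio.
The 1:2:1 ratio has 4 parts, so with N = 630 the expected counts are:
  chestnut: 630 × 1/4 = 157.5
  palomino: 630 × 2/4 = 315
  cremello: 630 × 1/4 = 157.5
χ² = Σ (O − E)² / E
  chestnut: (151 − 157.5)² / 157.5 = 0.2683
  palomino: (323 − 315)² / 315 = 0.2032
  cremello: (156 − 157.5)² / 157.5 = 0.0143
χ² = 0.2683 + 0.2032 + 0.0143 = 0.4858 ≈ 0.486

0.486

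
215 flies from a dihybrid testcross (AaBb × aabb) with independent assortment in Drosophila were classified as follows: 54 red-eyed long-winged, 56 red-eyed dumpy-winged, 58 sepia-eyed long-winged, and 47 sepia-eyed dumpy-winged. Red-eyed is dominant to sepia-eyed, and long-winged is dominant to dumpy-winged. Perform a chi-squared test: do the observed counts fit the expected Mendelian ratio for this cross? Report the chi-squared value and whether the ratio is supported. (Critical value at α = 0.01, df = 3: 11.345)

A dihybrid testcross with independent assortment gives a 1:1:1:1 ratio.
Total ratio parts = 4. Expected numbers out of 215:
  red-eyed long-winged: 215 × 1/4 = 53.75
  red-eyed dumpy-winged: 215 × 1/4 = 53.75
  sepia-eyed long-winged: 215 × 1/4 = 53.75
  sepia-eyed dumpy-winged: 215 × 1/4 = 53.75
χ² = Σ (O − E)² / E
  red-eyed long-winged: (54 − 53.75)² / 53.75 = 0.0012
  red-eyed dumpy-winged: (56 − 53.75)² / 53.75 = 0.0942
  sepia-eyed long-winged: (58 − 53.75)² / 53.75 = 0.3360
  sepia-eyed dumpy-winged: (47 − 53.75)² / 53.75 = 0.8477
χ² = 0.0012 + 0.0942 + 0.3360 + 0.8477 = 1.2791 ≈ 1.279
Degrees of freedom = 4 − 1 = 3; critical value at α = 0.01 is 11.345.
Since 1.279 < 11.345, we fail to reject the null hypothesis — the data are consistent with the 1:1:1:1 ratio.

1.279; consistent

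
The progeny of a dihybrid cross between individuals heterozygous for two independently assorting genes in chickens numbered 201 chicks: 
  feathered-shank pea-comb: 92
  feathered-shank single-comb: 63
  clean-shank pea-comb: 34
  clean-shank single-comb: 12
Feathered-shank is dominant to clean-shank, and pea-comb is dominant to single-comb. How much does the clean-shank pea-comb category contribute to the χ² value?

A dihybrid F₂ with independent assortment and complete dominance at both loci gives a 9:3:3:1 phenotypic ratio.
Under the 9:3:3:1 hypothesis (Σ ratio = 16, N = 201):
  feathered-shank pea-comb: 201 × 9/16 = 113.0625
  feathered-shank single-comb: 201 × 3/16 = 37.6875
  clean-shank pea-comb: 201 × 3/16 = 37.6875
  clean-shank single-comb: 201 × 1/16 = 12.5625
Contribution of clean-shank pea-comb: (34 − 37.6875)² / 37.6875 = 0.3608

0.361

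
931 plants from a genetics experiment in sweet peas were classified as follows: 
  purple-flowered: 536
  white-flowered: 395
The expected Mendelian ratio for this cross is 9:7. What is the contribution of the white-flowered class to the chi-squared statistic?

Under the 9:7 hypothesis (Σ ratio = 16, N = 931):
  purple-flowered: 931 × 9/16 = 523.6875
  white-flowered: 931 × 7/16 = 407.3125
Contribution of white-flowered: (395 − 407.3125)² / 407.3125 = 0.3722

0.372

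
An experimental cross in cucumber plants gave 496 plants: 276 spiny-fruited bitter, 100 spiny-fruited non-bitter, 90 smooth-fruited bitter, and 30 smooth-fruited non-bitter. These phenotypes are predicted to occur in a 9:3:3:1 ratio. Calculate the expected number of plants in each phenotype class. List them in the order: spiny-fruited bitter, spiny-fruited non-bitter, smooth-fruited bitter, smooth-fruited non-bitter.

Expected counts for N = 496 under a 9:3:3:1 ratio (total parts = 16):
  spiny-fruited bitter: 496 × 9/16 = 279
  spiny-fruited non-bitter: 496 × 3/16 = 93
  smooth-fruited bitter: 496 × 3/16 = 93
  smooth-fruited non-bitter: 496 × 1/16 = 31

279, 93, 93, 31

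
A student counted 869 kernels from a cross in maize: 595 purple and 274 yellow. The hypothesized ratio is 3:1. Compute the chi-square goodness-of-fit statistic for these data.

19.766

Expected counts for N = 869 under a 3:1 ratio (total parts = 4):
  purple: 869 × 3/4 = 651.75
  yellow: 869 × 1/4 = 217.25
χ² = Σ (O − E)² / E
  purple: (595 − 651.75)² / 651.75 = 4.9414
  yellow: (274 − 217.25)² / 217.25 = 14.8242
χ² = 4.9414 + 14.8242 = 19.7656 ≈ 19.766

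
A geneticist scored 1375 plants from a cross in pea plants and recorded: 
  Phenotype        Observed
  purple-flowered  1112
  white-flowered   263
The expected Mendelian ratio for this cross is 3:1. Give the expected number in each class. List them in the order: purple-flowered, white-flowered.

Total ratio parts = 4. Expected numbers out of 1375:
  purple-flowered: 1375 × 3/4 = 1031.25
  white-flowered: 1375 × 1/4 = 343.75

1031.25, 343.75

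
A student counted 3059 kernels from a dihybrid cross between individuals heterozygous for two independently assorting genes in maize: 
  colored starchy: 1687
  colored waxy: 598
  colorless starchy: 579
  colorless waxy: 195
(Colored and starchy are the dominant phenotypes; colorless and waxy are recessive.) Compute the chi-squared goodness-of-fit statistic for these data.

1.828

A dihybrid F₂ with independent assortment and complete dominance at both loci gives a 9:3:3:1 phenotypic ratio.
Expected counts for N = 3059 under a 9:3:3:1 ratio (total parts = 16):
  colored starchy: 3059 × 9/16 = 1720.6875
  colored waxy: 3059 × 3/16 = 573.5625
  colorless starchy: 3059 × 3/16 = 573.5625
  colorless waxy: 3059 × 1/16 = 191.1875
χ² = Σ (O − E)² / E
  colored starchy: (1687 − 1720.6875)² / 1720.6875 = 0.6595
  colored waxy: (598 − 573.5625)² / 573.5625 = 1.0412
  colorless starchy: (579 − 573.5625)² / 573.5625 = 0.0515
  colorless waxy: (195 − 191.1875)² / 191.1875 = 0.0760
χ² = 0.6595 + 1.0412 + 0.0515 + 0.0760 = 1.8282 ≈ 1.828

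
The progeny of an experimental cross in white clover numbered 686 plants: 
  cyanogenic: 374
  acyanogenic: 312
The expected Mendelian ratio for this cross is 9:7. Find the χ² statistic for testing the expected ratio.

The 9:7 ratio has 16 parts, so with N = 686 the expected counts are:
  cyanogenic: 686 × 9/16 = 385.875
  acyanogenic: 686 × 7/16 = 300.125
χ² = Σ (O − E)² / E
  cyanogenic: (374 − 385.875)² / 385.875 = 0.3654
  acyanogenic: (312 − 300.125)² / 300.125 = 0.4699
χ² = 0.3654 + 0.4699 = 0.8353 ≈ 0.835

0.835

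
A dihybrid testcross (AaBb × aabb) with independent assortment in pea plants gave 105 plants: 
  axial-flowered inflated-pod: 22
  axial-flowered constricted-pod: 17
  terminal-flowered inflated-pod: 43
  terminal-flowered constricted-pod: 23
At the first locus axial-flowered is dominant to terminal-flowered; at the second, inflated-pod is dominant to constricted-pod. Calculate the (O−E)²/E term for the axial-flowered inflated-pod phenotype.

0.688

A dihybrid testcross with independent assortment gives a 1:1:1:1 ratio.
Under the 1:1:1:1 hypothesis (Σ ratio = 4, N = 105):
  axial-flowered inflated-pod: 105 × 1/4 = 26.25
  axial-flowered constricted-pod: 105 × 1/4 = 26.25
  terminal-flowered inflated-pod: 105 × 1/4 = 26.25
  terminal-flowered constricted-pod: 105 × 1/4 = 26.25
Contribution of axial-flowered inflated-pod: (22 − 26.25)² / 26.25 = 0.6881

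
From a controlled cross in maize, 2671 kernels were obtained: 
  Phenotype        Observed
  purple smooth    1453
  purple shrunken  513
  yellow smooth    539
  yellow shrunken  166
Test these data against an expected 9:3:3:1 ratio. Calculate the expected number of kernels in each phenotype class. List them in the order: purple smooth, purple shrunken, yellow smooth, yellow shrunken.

1502.4375, 500.8125, 500.8125, 166.9375

Expected counts for N = 2671 under a 9:3:3:1 ratio (total parts = 16):
  purple smooth: 2671 × 9/16 = 1502.4375
  purple shrunken: 2671 × 3/16 = 500.8125
  yellow smooth: 2671 × 3/16 = 500.8125
  yellow shrunken: 2671 × 1/16 = 166.9375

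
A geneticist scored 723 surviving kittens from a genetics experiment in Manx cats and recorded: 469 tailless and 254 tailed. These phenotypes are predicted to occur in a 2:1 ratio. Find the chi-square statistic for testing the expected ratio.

The 2:1 ratio has 3 parts, so with N = 723 the expected counts are:
  tailless: 723 × 2/3 = 482
  tailed: 723 × 1/3 = 241
χ² = Σ (O − E)² / E
  tailless: (469 − 482)² / 482 = 0.3506
  tailed: (254 − 241)² / 241 = 0.7012
χ² = 0.3506 + 0.7012 = 1.0518 ≈ 1.052

1.052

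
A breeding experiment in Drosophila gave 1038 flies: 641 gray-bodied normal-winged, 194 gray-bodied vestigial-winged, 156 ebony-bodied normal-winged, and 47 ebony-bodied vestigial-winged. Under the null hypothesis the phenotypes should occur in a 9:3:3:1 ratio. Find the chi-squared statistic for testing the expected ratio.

Expected counts for N = 1038 under a 9:3:3:1 ratio (total parts = 16):
  gray-bodied normal-winged: 1038 × 9/16 = 583.875
  gray-bodied vestigial-winged: 1038 × 3/16 = 194.625
  ebony-bodied normal-winged: 1038 × 3/16 = 194.625
  ebony-bodied vestigial-winged: 1038 × 1/16 = 64.875
χ² = Σ (O − E)² / E
  gray-bodied normal-winged: (641 − 583.875)² / 583.875 = 5.5890
  gray-bodied vestigial-winged: (194 − 194.625)² / 194.625 = 0.0020
  ebony-bodied normal-winged: (156 − 194.625)² / 194.625 = 7.6655
  ebony-bodied vestigial-winged: (47 − 64.875)² / 64.875 = 4.9251
χ² = 5.5890 + 0.0020 + 7.6655 + 4.9251 = 18.1816 ≈ 18.182

18.182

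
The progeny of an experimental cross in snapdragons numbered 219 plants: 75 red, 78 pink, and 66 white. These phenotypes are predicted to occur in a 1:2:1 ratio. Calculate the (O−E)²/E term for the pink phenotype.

9.062

The 1:2:1 ratio has 4 parts, so with N = 219 the expected counts are:
  red: 219 × 1/4 = 54.75
  pink: 219 × 2/4 = 109.5
  white: 219 × 1/4 = 54.75
Contribution of pink: (78 − 109.5)² / 109.5 = 9.0616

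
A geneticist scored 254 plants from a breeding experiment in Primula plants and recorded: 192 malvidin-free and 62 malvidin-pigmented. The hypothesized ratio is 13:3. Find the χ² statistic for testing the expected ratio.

5.340

The 13:3 ratio has 16 parts, so with N = 254 the expected counts are:
  malvidin-free: 254 × 13/16 = 206.375
  malvidin-pigmented: 254 × 3/16 = 47.625
χ² = Σ (O − E)² / E
  malvidin-free: (192 − 206.375)² / 206.375 = 1.0013
  malvidin-pigmented: (62 − 47.625)² / 47.625 = 4.3389
χ² = 1.0013 + 4.3389 = 5.3402 ≈ 5.340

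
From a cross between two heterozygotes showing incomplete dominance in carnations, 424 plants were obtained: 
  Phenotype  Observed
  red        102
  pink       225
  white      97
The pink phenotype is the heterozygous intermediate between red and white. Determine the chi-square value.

1.712

With incomplete dominance, a heterozygote × heterozygote cross gives a 1:2:1 phenotypic ratio.
Under the 1:2:1 hypothesis (Σ ratio = 4, N = 424):
  red: 424 × 1/4 = 106
  pink: 424 × 2/4 = 212
  white: 424 × 1/4 = 106
χ² = Σ (O − E)² / E
  red: (102 − 106)² / 106 = 0.1509
  pink: (225 − 212)² / 212 = 0.7972
  white: (97 − 106)² / 106 = 0.7642
χ² = 0.1509 + 0.7972 + 0.7642 = 1.7123 ≈ 1.712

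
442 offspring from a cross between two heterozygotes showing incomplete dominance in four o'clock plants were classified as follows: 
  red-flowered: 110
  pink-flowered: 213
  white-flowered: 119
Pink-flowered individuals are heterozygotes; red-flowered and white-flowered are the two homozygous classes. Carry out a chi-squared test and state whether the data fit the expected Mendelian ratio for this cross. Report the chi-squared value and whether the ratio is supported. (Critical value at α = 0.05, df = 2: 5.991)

0.946; consistent

With incomplete dominance, a heterozygote × heterozygote cross gives a 1:2:1 phenotypic ratio.
The 1:2:1 ratio has 4 parts, so with N = 442 the expected counts are:
  red-flowered: 442 × 1/4 = 110.5
  pink-flowered: 442 × 2/4 = 221
  white-flowered: 442 × 1/4 = 110.5
χ² = Σ (O − E)² / E
  red-flowered: (110 − 110.5)² / 110.5 = 0.0023
  pink-flowered: (213 − 221)² / 221 = 0.2896
  white-flowered: (119 − 110.5)² / 110.5 = 0.6538
χ² = 0.0023 + 0.2896 + 0.6538 = 0.9457 ≈ 0.946
Degrees of freedom = 3 − 1 = 2; critical value at α = 0.05 is 5.991.
Since 0.946 < 5.991, we fail to reject the null hypothesis — the data are consistent with the 1:2:1 ratio.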